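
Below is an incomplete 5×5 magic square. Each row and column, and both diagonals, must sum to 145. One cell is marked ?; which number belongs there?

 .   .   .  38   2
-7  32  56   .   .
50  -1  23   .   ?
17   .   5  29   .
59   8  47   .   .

11

Column 1 must total 145; the given cells sum to 119, so (1,1) = 26.
Column 3 must total 145; the given cells sum to 131, so (1,3) = 14.
Main diagonal needs 145; the known cells sum to 110, so (5,5) = 35.
Row 1 needs 145; the known cells sum to 80, so (1,2) = 65.
Row 5 needs 145; the known cells sum to 149, so (5,4) = -4.
Using column 2: 65 + 32 + (-1) + 8 + ? → (4,2) = 145 − 104 = 41.
The remaining cell in anti-diagonal is (2,4) = 145 − 125 = 20.
Row 2 must total 145; the given cells sum to 101, so (2,5) = 44.
From row 4, 145 − (17 + 41 + 5 + 29) gives (4,5) = 53.
Column 4 must total 145; the given cells sum to 83, so (3,4) = 62.
Column 5 must total 145; the given cells sum to 134, so (3,5) = 11.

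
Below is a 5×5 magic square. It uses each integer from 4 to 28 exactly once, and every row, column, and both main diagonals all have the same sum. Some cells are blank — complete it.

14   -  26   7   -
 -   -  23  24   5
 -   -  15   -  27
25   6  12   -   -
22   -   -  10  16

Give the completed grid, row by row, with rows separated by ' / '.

14 20 26 7 13 / 11 17 23 24 5 / 8 9 15 21 27 / 25 6 12 18 19 / 22 28 4 10 16

The entries are 4 through 28, which sum to 400, so each line sums to 400/5 = 80.
Column 3 needs 80; the known cells sum to 76, so (5,3) = 4.
Anti-diagonal needs 80; the known cells sum to 67, so (1,5) = 13.
Row 1: 14 + 26 + 7 + 13 + ? = 80, so (1,2) = 20.
From row 5, 80 − (22 + 4 + 10 + 16) gives (5,2) = 28.
From column 5, 80 − (13 + 5 + 27 + 16) gives (4,5) = 19.
From row 4, 80 − (25 + 6 + 12 + 19) gives (4,4) = 18.
Column 4: 7 + 24 + 18 + 10 + ? = 80, so (3,4) = 21.
The remaining cell in main diagonal is (2,2) = 80 − 63 = 17.
Row 2 must total 80; the given cells sum to 69, so (2,1) = 11.
Column 1: 14 + 11 + 25 + 22 + ? = 80, so (3,1) = 8.
Column 2 needs 80; the known cells sum to 71, so (3,2) = 9.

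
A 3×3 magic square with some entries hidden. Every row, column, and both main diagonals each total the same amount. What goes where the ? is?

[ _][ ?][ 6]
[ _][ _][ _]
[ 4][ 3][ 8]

7

Row 3 is complete and sums to 15; that is the magic constant.
Column 3 must total 15; the given cells sum to 14, so (2,3) = 1.
Anti-diagonal: 6 + 4 + ? = 15, so (2,2) = 5.
Row 2 needs 15; the known cells sum to 6, so (2,1) = 9.
From column 1, 15 − (9 + 4) gives (1,1) = 2.
From column 2, 15 − (5 + 3) gives (1,2) = 7.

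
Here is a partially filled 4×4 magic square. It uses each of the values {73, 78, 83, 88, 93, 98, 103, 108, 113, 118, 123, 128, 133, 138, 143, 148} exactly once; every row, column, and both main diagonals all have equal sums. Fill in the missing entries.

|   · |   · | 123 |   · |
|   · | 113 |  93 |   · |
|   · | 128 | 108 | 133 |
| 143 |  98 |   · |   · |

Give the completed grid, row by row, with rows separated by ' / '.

138 103 123 78 / 88 113 93 148 / 73 128 108 133 / 143 98 118 83

The 16 entries sum to 1768, so each line sums to 1768/4 = 442.
Row 3 must total 442; the given cells sum to 369, so (3,1) = 73.
From column 2, 442 − (113 + 128 + 98) gives (1,2) = 103.
From column 3, 442 − (123 + 93 + 108) gives (4,3) = 118.
Anti-diagonal must total 442; the given cells sum to 364, so (1,4) = 78.
Row 1 needs 442; the known cells sum to 304, so (1,1) = 138.
Row 4 must total 442; the given cells sum to 359, so (4,4) = 83.
The remaining cell in column 1 is (2,1) = 442 − 354 = 88.
From column 4, 442 − (78 + 133 + 83) gives (2,4) = 148.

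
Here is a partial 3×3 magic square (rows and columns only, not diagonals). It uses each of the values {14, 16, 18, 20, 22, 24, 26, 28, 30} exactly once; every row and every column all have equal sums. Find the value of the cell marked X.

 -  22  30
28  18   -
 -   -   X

The 9 entries sum to 198, so each line sums to 198/3 = 66.
Using row 1: 22 + 30 + ? → (1,1) = 66 − 52 = 14.
Row 2 must total 66; the given cells sum to 46, so (2,3) = 20.
The remaining cell in column 1 is (3,1) = 66 − 42 = 24.
Column 2 needs 66; the known cells sum to 40, so (3,2) = 26.
The remaining cell in column 3 is (3,3) = 66 − 50 = 16.

16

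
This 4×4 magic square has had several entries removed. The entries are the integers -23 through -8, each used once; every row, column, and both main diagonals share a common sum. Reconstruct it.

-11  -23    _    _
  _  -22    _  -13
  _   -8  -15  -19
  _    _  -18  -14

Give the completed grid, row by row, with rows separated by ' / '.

-11 -23 -12 -16 / -10 -22 -17 -13 / -20 -8 -15 -19 / -21 -9 -18 -14

The entries are -23 through -8, which sum to -248, so each line sums to -248/4 = -62.
Using row 3: -8 + (-15) + (-19) + ? → (3,1) = -62 − (-42) = -20.
Column 2: -23 + (-22) + (-8) + ? = -62, so (4,2) = -9.
From column 4, -62 − (-13 + (-19) + (-14)) gives (1,4) = -16.
Using row 1: -11 + (-23) + (-16) + ? → (1,3) = -62 − (-50) = -12.
Row 4 needs -62; the known cells sum to -41, so (4,1) = -21.
Column 1: -11 + (-20) + (-21) + ? = -62, so (2,1) = -10.
Column 3: -12 + (-15) + (-18) + ? = -62, so (2,3) = -17.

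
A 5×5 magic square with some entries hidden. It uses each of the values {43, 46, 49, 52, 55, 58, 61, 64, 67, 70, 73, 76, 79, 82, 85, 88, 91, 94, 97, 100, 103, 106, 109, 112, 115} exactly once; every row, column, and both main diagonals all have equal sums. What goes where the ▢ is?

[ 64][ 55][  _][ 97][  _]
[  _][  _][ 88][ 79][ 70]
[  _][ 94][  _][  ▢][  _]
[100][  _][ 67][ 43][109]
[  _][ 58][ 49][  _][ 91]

The 25 entries sum to 1975, so each line sums to 1975/5 = 395.
Row 4 must total 395; the given cells sum to 319, so (4,2) = 76.
From column 2, 395 − (55 + 94 + 76 + 58) gives (2,2) = 112.
Main diagonal must total 395; the given cells sum to 310, so (3,3) = 85.
Using row 2: 112 + 88 + 79 + 70 + ? → (2,1) = 395 − 349 = 46.
Using column 3: 88 + 85 + 67 + 49 + ? → (1,3) = 395 − 289 = 106.
Row 1 must total 395; the given cells sum to 322, so (1,5) = 73.
From column 5, 395 − (73 + 70 + 109 + 91) gives (3,5) = 52.
Anti-diagonal: 73 + 79 + 85 + 76 + ? = 395, so (5,1) = 82.
Using row 5: 82 + 58 + 49 + 91 + ? → (5,4) = 395 − 280 = 115.
The remaining cell in column 1 is (3,1) = 395 − 292 = 103.
Using column 4: 97 + 79 + 43 + 115 + ? → (3,4) = 395 − 334 = 61.

61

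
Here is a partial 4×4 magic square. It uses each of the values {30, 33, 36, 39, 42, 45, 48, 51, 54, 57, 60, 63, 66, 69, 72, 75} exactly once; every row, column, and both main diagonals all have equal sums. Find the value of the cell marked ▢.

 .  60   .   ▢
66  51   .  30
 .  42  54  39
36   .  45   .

69

The 16 entries sum to 840, so each line sums to 840/4 = 210.
Using row 2: 66 + 51 + 30 + ? → (2,3) = 210 − 147 = 63.
From row 3, 210 − (42 + 54 + 39) gives (3,1) = 75.
From column 1, 210 − (66 + 75 + 36) gives (1,1) = 33.
The remaining cell in column 2 is (4,2) = 210 − 153 = 57.
The remaining cell in column 3 is (1,3) = 210 − 162 = 48.
Main diagonal must total 210; the given cells sum to 138, so (4,4) = 72.
Anti-diagonal: 63 + 42 + 36 + ? = 210, so (1,4) = 69.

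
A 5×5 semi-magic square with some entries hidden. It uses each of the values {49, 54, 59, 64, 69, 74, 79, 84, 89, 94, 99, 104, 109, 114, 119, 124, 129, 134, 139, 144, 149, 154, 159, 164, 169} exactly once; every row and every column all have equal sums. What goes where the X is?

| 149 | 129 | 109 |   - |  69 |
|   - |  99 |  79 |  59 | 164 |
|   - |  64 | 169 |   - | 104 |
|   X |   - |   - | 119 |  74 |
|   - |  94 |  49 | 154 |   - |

54

The 25 entries sum to 2725, so each line sums to 2725/5 = 545.
Using row 1: 149 + 129 + 109 + 69 + ? → (1,4) = 545 − 456 = 89.
From row 2, 545 − (99 + 79 + 59 + 164) gives (2,1) = 144.
Column 2 must total 545; the given cells sum to 386, so (4,2) = 159.
The remaining cell in column 3 is (4,3) = 545 − 406 = 139.
From column 4, 545 − (89 + 59 + 119 + 154) gives (3,4) = 124.
Using column 5: 69 + 164 + 104 + 74 + ? → (5,5) = 545 − 411 = 134.
The remaining cell in row 3 is (3,1) = 545 − 461 = 84.
Row 4 must total 545; the given cells sum to 491, so (4,1) = 54.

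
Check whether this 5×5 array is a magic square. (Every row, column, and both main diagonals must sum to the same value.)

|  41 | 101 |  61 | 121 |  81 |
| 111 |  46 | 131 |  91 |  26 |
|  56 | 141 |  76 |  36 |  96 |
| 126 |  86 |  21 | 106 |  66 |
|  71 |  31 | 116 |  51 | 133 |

Row 1: 41 + 101 + 61 + 121 + 81 = 405.
Row 2: 111 + 46 + 131 + 91 + 26 = 405.
Row 3: 56 + 141 + 76 + 36 + 96 = 405.
Row 4: 126 + 86 + 21 + 106 + 66 = 405.
Row 5: 71 + 31 + 116 + 51 + 133 = 402.
Column 1: 41 + 111 + 56 + 126 + 71 = 405.
Column 2: 101 + 46 + 141 + 86 + 31 = 405.
Column 3: 61 + 131 + 76 + 21 + 116 = 405.
Column 4: 121 + 91 + 36 + 106 + 51 = 405.
Column 5: 81 + 26 + 96 + 66 + 133 = 402.
Main diagonal: 41 + 46 + 76 + 106 + 133 = 402.
Anti-diagonal: 81 + 91 + 76 + 86 + 71 = 405.

No — column 3 sums to 405 but column 5 sums to 402.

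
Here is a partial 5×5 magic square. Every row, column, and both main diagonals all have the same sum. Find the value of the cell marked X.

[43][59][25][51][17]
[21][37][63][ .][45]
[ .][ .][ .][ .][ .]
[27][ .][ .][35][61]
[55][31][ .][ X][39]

Row 1 is complete and sums to 195; that is the magic constant.
The remaining cell in row 2 is (2,4) = 195 − 166 = 29.
The remaining cell in column 1 is (3,1) = 195 − 146 = 49.
From column 5, 195 − (17 + 45 + 61 + 39) gives (3,5) = 33.
Using main diagonal: 43 + 37 + 35 + 39 + ? → (3,3) = 195 − 154 = 41.
From anti-diagonal, 195 − (17 + 29 + 41 + 55) gives (4,2) = 53.
The remaining cell in row 4 is (4,3) = 195 − 176 = 19.
Using column 2: 59 + 37 + 53 + 31 + ? → (3,2) = 195 − 180 = 15.
From column 3, 195 − (25 + 63 + 41 + 19) gives (5,3) = 47.
The remaining cell in row 3 is (3,4) = 195 − 138 = 57.
Using row 5: 55 + 31 + 47 + 39 + ? → (5,4) = 195 − 172 = 23.

23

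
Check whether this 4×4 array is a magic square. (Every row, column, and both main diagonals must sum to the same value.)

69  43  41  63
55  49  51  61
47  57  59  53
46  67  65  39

Row 1: 69 + 43 + 41 + 63 = 216.
Row 2: 55 + 49 + 51 + 61 = 216.
Row 3: 47 + 57 + 59 + 53 = 216.
Row 4: 46 + 67 + 65 + 39 = 217.
Column 1: 69 + 55 + 47 + 46 = 217.
Column 2: 43 + 49 + 57 + 67 = 216.
Column 3: 41 + 51 + 59 + 65 = 216.
Column 4: 63 + 61 + 53 + 39 = 216.
Main diagonal: 69 + 49 + 59 + 39 = 216.
Anti-diagonal: 63 + 51 + 57 + 46 = 217.

No — column 2 sums to 216 but row 4 sums to 217.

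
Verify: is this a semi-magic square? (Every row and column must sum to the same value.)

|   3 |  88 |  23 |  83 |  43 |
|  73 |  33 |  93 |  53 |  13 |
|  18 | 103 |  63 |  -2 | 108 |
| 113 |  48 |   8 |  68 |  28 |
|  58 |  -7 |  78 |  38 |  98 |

Row 1: 3 + 88 + 23 + 83 + 43 = 240.
Row 2: 73 + 33 + 93 + 53 + 13 = 265.
Row 3: 18 + 103 + 63 + (-2) + 108 = 290.
Row 4: 113 + 48 + 8 + 68 + 28 = 265.
Row 5: 58 + (-7) + 78 + 38 + 98 = 265.
Column 1: 3 + 73 + 18 + 113 + 58 = 265.
Column 2: 88 + 33 + 103 + 48 + (-7) = 265.
Column 3: 23 + 93 + 63 + 8 + 78 = 265.
Column 4: 83 + 53 + (-2) + 68 + 38 = 240.
Column 5: 43 + 13 + 108 + 28 + 98 = 290.

No — column 4 sums to 240 but row 2 sums to 265.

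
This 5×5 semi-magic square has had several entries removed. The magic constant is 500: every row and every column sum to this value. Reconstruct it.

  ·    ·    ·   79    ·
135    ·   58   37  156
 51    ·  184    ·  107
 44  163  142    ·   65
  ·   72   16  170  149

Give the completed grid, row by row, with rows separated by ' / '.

177 121 100 79 23 / 135 114 58 37 156 / 51 30 184 128 107 / 44 163 142 86 65 / 93 72 16 170 149

Row 2 must total 500; the given cells sum to 386, so (2,2) = 114.
From row 4, 500 − (44 + 163 + 142 + 65) gives (4,4) = 86.
Row 5 needs 500; the known cells sum to 407, so (5,1) = 93.
Using column 1: 135 + 51 + 44 + 93 + ? → (1,1) = 500 − 323 = 177.
The remaining cell in column 3 is (1,3) = 500 − 400 = 100.
Column 4 must total 500; the given cells sum to 372, so (3,4) = 128.
Column 5: 156 + 107 + 65 + 149 + ? = 500, so (1,5) = 23.
Row 1: 177 + 100 + 79 + 23 + ? = 500, so (1,2) = 121.
Row 3 needs 500; the known cells sum to 470, so (3,2) = 30.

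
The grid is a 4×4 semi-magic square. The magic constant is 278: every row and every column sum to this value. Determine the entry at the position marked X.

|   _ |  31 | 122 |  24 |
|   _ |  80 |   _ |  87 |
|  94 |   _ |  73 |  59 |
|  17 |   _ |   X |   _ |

38

Row 1: 31 + 122 + 24 + ? = 278, so (1,1) = 101.
Row 3: 94 + 73 + 59 + ? = 278, so (3,2) = 52.
From column 1, 278 − (101 + 94 + 17) gives (2,1) = 66.
The remaining cell in column 2 is (4,2) = 278 − 163 = 115.
Using column 4: 24 + 87 + 59 + ? → (4,4) = 278 − 170 = 108.
Row 2 needs 278; the known cells sum to 233, so (2,3) = 45.
The remaining cell in row 4 is (4,3) = 278 − 240 = 38.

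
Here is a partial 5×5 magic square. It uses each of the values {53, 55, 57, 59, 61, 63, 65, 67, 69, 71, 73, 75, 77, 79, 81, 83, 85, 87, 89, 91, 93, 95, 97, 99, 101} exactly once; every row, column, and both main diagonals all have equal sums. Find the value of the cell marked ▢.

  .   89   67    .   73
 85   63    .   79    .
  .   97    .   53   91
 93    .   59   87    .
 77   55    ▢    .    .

83

The 25 entries sum to 1925, so each line sums to 1925/5 = 385.
The remaining cell in column 2 is (4,2) = 385 − 304 = 81.
Using anti-diagonal: 73 + 79 + 81 + 77 + ? → (3,3) = 385 − 310 = 75.
Using row 3: 97 + 75 + 53 + 91 + ? → (3,1) = 385 − 316 = 69.
Using row 4: 93 + 81 + 59 + 87 + ? → (4,5) = 385 − 320 = 65.
The remaining cell in column 1 is (1,1) = 385 − 324 = 61.
The remaining cell in main diagonal is (5,5) = 385 − 286 = 99.
From row 1, 385 − (61 + 89 + 67 + 73) gives (1,4) = 95.
Column 4 must total 385; the given cells sum to 314, so (5,4) = 71.
Column 5 needs 385; the known cells sum to 328, so (2,5) = 57.
Row 2 needs 385; the known cells sum to 284, so (2,3) = 101.
Row 5 must total 385; the given cells sum to 302, so (5,3) = 83.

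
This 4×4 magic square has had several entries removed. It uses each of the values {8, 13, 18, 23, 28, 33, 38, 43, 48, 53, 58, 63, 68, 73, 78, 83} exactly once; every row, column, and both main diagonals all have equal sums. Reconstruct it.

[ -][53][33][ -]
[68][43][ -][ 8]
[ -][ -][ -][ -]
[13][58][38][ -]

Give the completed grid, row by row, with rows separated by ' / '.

18 53 33 78 / 68 43 63 8 / 83 28 48 23 / 13 58 38 73

The 16 entries sum to 728, so each line sums to 728/4 = 182.
Using row 2: 68 + 43 + 8 + ? → (2,3) = 182 − 119 = 63.
Row 4 must total 182; the given cells sum to 109, so (4,4) = 73.
Using column 2: 53 + 43 + 58 + ? → (3,2) = 182 − 154 = 28.
The remaining cell in column 3 is (3,3) = 182 − 134 = 48.
From main diagonal, 182 − (43 + 48 + 73) gives (1,1) = 18.
Anti-diagonal must total 182; the given cells sum to 104, so (1,4) = 78.
The remaining cell in column 1 is (3,1) = 182 − 99 = 83.
Column 4 must total 182; the given cells sum to 159, so (3,4) = 23.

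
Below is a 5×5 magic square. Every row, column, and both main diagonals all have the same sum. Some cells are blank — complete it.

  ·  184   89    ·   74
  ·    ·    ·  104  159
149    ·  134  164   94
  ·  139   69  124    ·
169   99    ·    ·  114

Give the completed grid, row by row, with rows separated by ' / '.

Anti-diagonal is already complete: 74 + 104 + 134 + 139 + 169 = 620, so that is the magic constant.
Row 3 needs 620; the known cells sum to 541, so (3,2) = 79.
Column 2 needs 620; the known cells sum to 501, so (2,2) = 119.
The remaining cell in column 5 is (4,5) = 620 − 441 = 179.
Using main diagonal: 119 + 134 + 124 + 114 + ? → (1,1) = 620 − 491 = 129.
The remaining cell in row 1 is (1,4) = 620 − 476 = 144.
From row 4, 620 − (139 + 69 + 124 + 179) gives (4,1) = 109.
The remaining cell in column 1 is (2,1) = 620 − 556 = 64.
From column 4, 620 − (144 + 104 + 164 + 124) gives (5,4) = 84.
From row 2, 620 − (64 + 119 + 104 + 159) gives (2,3) = 174.
From row 5, 620 − (169 + 99 + 84 + 114) gives (5,3) = 154.

129 184 89 144 74 / 64 119 174 104 159 / 149 79 134 164 94 / 109 139 69 124 179 / 169 99 154 84 114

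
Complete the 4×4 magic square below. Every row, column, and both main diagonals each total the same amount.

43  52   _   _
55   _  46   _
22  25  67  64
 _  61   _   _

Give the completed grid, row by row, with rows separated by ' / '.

43 52 34 49 / 55 40 46 37 / 22 25 67 64 / 58 61 31 28

Row 3 is already complete: 22 + 25 + 67 + 64 = 178, so that is the magic constant.
Column 1: 43 + 55 + 22 + ? = 178, so (4,1) = 58.
Using column 2: 52 + 25 + 61 + ? → (2,2) = 178 − 138 = 40.
From main diagonal, 178 − (43 + 40 + 67) gives (4,4) = 28.
Anti-diagonal needs 178; the known cells sum to 129, so (1,4) = 49.
Row 1 must total 178; the given cells sum to 144, so (1,3) = 34.
Using row 2: 55 + 40 + 46 + ? → (2,4) = 178 − 141 = 37.
The remaining cell in row 4 is (4,3) = 178 − 147 = 31.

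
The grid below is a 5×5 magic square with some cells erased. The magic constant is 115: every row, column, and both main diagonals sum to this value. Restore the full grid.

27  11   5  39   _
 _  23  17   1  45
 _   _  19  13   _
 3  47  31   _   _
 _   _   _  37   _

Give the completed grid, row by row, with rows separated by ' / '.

27 11 5 39 33 / 29 23 17 1 45 / 41 35 19 13 7 / 3 47 31 25 9 / 15 -1 43 37 21

Using row 1: 27 + 11 + 5 + 39 + ? → (1,5) = 115 − 82 = 33.
From row 2, 115 − (23 + 17 + 1 + 45) gives (2,1) = 29.
From column 3, 115 − (5 + 17 + 19 + 31) gives (5,3) = 43.
Column 4: 39 + 1 + 13 + 37 + ? = 115, so (4,4) = 25.
Main diagonal: 27 + 23 + 19 + 25 + ? = 115, so (5,5) = 21.
Anti-diagonal: 33 + 1 + 19 + 47 + ? = 115, so (5,1) = 15.
Row 4 needs 115; the known cells sum to 106, so (4,5) = 9.
Row 5: 15 + 43 + 37 + 21 + ? = 115, so (5,2) = -1.
Column 1: 27 + 29 + 3 + 15 + ? = 115, so (3,1) = 41.
Column 2 needs 115; the known cells sum to 80, so (3,2) = 35.
Column 5 must total 115; the given cells sum to 108, so (3,5) = 7.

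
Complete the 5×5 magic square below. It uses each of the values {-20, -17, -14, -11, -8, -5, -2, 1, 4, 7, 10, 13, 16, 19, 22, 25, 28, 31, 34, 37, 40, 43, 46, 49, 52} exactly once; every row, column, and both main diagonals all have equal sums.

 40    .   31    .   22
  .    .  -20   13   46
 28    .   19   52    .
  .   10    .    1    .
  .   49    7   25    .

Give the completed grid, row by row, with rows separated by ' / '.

The 25 entries sum to 400, so each line sums to 400/5 = 80.
From column 3, 80 − (31 + (-20) + 19 + 7) gives (4,3) = 43.
Column 4: 13 + 52 + 1 + 25 + ? = 80, so (1,4) = -11.
Anti-diagonal must total 80; the given cells sum to 64, so (5,1) = 16.
Row 1 must total 80; the given cells sum to 82, so (1,2) = -2.
Using row 5: 16 + 49 + 7 + 25 + ? → (5,5) = 80 − 97 = -17.
Main diagonal needs 80; the known cells sum to 43, so (2,2) = 37.
Row 2: 37 + (-20) + 13 + 46 + ? = 80, so (2,1) = 4.
The remaining cell in column 1 is (4,1) = 80 − 88 = -8.
Column 2 must total 80; the given cells sum to 94, so (3,2) = -14.
Row 3 must total 80; the given cells sum to 85, so (3,5) = -5.
Row 4 needs 80; the known cells sum to 46, so (4,5) = 34.

40 -2 31 -11 22 / 4 37 -20 13 46 / 28 -14 19 52 -5 / -8 10 43 1 34 / 16 49 7 25 -17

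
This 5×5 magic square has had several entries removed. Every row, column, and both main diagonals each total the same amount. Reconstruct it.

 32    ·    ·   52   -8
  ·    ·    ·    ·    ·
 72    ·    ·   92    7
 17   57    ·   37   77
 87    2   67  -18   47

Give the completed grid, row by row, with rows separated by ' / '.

Row 5 is already complete: 87 + 2 + 67 + -18 + 47 = 185, so that is the magic constant.
Using row 4: 17 + 57 + 37 + 77 + ? → (4,3) = 185 − 188 = -3.
Column 1 needs 185; the known cells sum to 208, so (2,1) = -23.
From column 4, 185 − (52 + 92 + 37 + (-18)) gives (2,4) = 22.
Column 5 must total 185; the given cells sum to 123, so (2,5) = 62.
Anti-diagonal needs 185; the known cells sum to 158, so (3,3) = 27.
Row 3 needs 185; the known cells sum to 198, so (3,2) = -13.
Main diagonal: 32 + 27 + 37 + 47 + ? = 185, so (2,2) = 42.
Row 2 needs 185; the known cells sum to 103, so (2,3) = 82.
Column 2: 42 + (-13) + 57 + 2 + ? = 185, so (1,2) = 97.
Column 3: 82 + 27 + (-3) + 67 + ? = 185, so (1,3) = 12.

32 97 12 52 -8 / -23 42 82 22 62 / 72 -13 27 92 7 / 17 57 -3 37 77 / 87 2 67 -18 47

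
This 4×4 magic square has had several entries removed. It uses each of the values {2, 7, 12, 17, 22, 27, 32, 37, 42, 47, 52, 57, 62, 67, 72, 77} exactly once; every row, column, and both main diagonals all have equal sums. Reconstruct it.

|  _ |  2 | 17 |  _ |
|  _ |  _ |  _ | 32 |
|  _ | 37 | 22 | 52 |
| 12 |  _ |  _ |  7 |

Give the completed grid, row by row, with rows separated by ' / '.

The 16 entries sum to 632, so each line sums to 632/4 = 158.
Row 3 needs 158; the known cells sum to 111, so (3,1) = 47.
Using column 4: 32 + 52 + 7 + ? → (1,4) = 158 − 91 = 67.
From anti-diagonal, 158 − (67 + 37 + 12) gives (2,3) = 42.
Row 1: 2 + 17 + 67 + ? = 158, so (1,1) = 72.
Column 1 must total 158; the given cells sum to 131, so (2,1) = 27.
The remaining cell in column 3 is (4,3) = 158 − 81 = 77.
From main diagonal, 158 − (72 + 22 + 7) gives (2,2) = 57.
Row 4 must total 158; the given cells sum to 96, so (4,2) = 62.

72 2 17 67 / 27 57 42 32 / 47 37 22 52 / 12 62 77 7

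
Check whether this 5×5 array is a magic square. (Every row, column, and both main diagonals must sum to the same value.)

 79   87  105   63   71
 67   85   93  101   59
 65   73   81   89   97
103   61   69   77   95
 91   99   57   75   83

Yes

Row 1: 79 + 87 + 105 + 63 + 71 = 405.
Row 2: 67 + 85 + 93 + 101 + 59 = 405.
Row 3: 65 + 73 + 81 + 89 + 97 = 405.
Row 4: 103 + 61 + 69 + 77 + 95 = 405.
Row 5: 91 + 99 + 57 + 75 + 83 = 405.
Column 1: 79 + 67 + 65 + 103 + 91 = 405.
Column 2: 87 + 85 + 73 + 61 + 99 = 405.
Column 3: 105 + 93 + 81 + 69 + 57 = 405.
Column 4: 63 + 101 + 89 + 77 + 75 = 405.
Column 5: 71 + 59 + 97 + 95 + 83 = 405.
Main diagonal: 79 + 85 + 81 + 77 + 83 = 405.
Anti-diagonal: 71 + 101 + 81 + 61 + 91 = 405.
All lines sum to 405.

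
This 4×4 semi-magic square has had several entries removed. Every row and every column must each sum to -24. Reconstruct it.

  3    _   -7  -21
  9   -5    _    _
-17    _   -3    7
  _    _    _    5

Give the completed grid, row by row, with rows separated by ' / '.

3 1 -7 -21 / 9 -5 -13 -15 / -17 -11 -3 7 / -19 -9 -1 5

From row 1, -24 − (3 + (-7) + (-21)) gives (1,2) = 1.
Row 3 must total -24; the given cells sum to -13, so (3,2) = -11.
Column 1: 3 + 9 + (-17) + ? = -24, so (4,1) = -19.
From column 2, -24 − (1 + (-5) + (-11)) gives (4,2) = -9.
Using column 4: -21 + 7 + 5 + ? → (2,4) = -24 − (-9) = -15.
Row 2 needs -24; the known cells sum to -11, so (2,3) = -13.
Row 4: -19 + (-9) + 5 + ? = -24, so (4,3) = -1.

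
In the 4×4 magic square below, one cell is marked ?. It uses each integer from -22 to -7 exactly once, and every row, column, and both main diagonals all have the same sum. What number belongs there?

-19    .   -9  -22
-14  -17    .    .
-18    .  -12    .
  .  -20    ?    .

-21

The entries are -22 through -7, which sum to -232, so each line sums to -232/4 = -58.
Row 1: -19 + (-9) + (-22) + ? = -58, so (1,2) = -8.
Column 1 needs -58; the known cells sum to -51, so (4,1) = -7.
From column 2, -58 − (-8 + (-17) + (-20)) gives (3,2) = -13.
Main diagonal: -19 + (-17) + (-12) + ? = -58, so (4,4) = -10.
Anti-diagonal needs -58; the known cells sum to -42, so (2,3) = -16.
Row 2: -14 + (-17) + (-16) + ? = -58, so (2,4) = -11.
Row 3: -18 + (-13) + (-12) + ? = -58, so (3,4) = -15.
The remaining cell in row 4 is (4,3) = -58 − (-37) = -21.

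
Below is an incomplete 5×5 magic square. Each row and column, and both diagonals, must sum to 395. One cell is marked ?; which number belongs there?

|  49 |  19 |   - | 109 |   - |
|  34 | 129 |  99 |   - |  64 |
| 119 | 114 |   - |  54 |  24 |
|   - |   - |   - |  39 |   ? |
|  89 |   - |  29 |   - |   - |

Using row 2: 34 + 129 + 99 + 64 + ? → (2,4) = 395 − 326 = 69.
Row 3 needs 395; the known cells sum to 311, so (3,3) = 84.
From column 1, 395 − (49 + 34 + 119 + 89) gives (4,1) = 104.
The remaining cell in column 4 is (5,4) = 395 − 271 = 124.
Main diagonal needs 395; the known cells sum to 301, so (5,5) = 94.
Row 5 needs 395; the known cells sum to 336, so (5,2) = 59.
Column 2 must total 395; the given cells sum to 321, so (4,2) = 74.
Anti-diagonal: 69 + 84 + 74 + 89 + ? = 395, so (1,5) = 79.
Row 1 must total 395; the given cells sum to 256, so (1,3) = 139.
From column 3, 395 − (139 + 99 + 84 + 29) gives (4,3) = 44.
Using column 5: 79 + 64 + 24 + 94 + ? → (4,5) = 395 − 261 = 134.

134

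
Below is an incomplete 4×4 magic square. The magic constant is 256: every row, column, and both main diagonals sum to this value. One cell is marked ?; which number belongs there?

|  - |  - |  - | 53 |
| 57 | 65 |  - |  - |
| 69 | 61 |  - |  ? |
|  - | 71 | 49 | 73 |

75

From row 4, 256 − (71 + 49 + 73) gives (4,1) = 63.
Column 1 must total 256; the given cells sum to 189, so (1,1) = 67.
The remaining cell in column 2 is (1,2) = 256 − 197 = 59.
The remaining cell in main diagonal is (3,3) = 256 − 205 = 51.
Using anti-diagonal: 53 + 61 + 63 + ? → (2,3) = 256 − 177 = 79.
The remaining cell in row 1 is (1,3) = 256 − 179 = 77.
Row 2: 57 + 65 + 79 + ? = 256, so (2,4) = 55.
The remaining cell in row 3 is (3,4) = 256 − 181 = 75.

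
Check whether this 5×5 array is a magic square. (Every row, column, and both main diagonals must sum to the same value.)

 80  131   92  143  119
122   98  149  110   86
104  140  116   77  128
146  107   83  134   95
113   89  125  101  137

Row 1: 80 + 131 + 92 + 143 + 119 = 565.
Row 2: 122 + 98 + 149 + 110 + 86 = 565.
Row 3: 104 + 140 + 116 + 77 + 128 = 565.
Row 4: 146 + 107 + 83 + 134 + 95 = 565.
Row 5: 113 + 89 + 125 + 101 + 137 = 565.
Column 1: 80 + 122 + 104 + 146 + 113 = 565.
Column 2: 131 + 98 + 140 + 107 + 89 = 565.
Column 3: 92 + 149 + 116 + 83 + 125 = 565.
Column 4: 143 + 110 + 77 + 134 + 101 = 565.
Column 5: 119 + 86 + 128 + 95 + 137 = 565.
Main diagonal: 80 + 98 + 116 + 134 + 137 = 565.
Anti-diagonal: 119 + 110 + 116 + 107 + 113 = 565.
All lines sum to 565.

Yes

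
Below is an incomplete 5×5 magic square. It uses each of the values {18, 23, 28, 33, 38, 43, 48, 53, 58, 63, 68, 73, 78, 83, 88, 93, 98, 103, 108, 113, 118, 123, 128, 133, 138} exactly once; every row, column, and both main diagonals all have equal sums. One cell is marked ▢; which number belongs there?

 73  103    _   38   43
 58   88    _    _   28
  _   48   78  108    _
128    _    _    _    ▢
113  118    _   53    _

The 25 entries sum to 1950, so each line sums to 1950/5 = 390.
Row 1: 73 + 103 + 38 + 43 + ? = 390, so (1,3) = 133.
Column 1 needs 390; the known cells sum to 372, so (3,1) = 18.
Column 2 needs 390; the known cells sum to 357, so (4,2) = 33.
Anti-diagonal must total 390; the given cells sum to 267, so (2,4) = 123.
Using row 2: 58 + 88 + 123 + 28 + ? → (2,3) = 390 − 297 = 93.
Row 3 needs 390; the known cells sum to 252, so (3,5) = 138.
Column 4 needs 390; the known cells sum to 322, so (4,4) = 68.
Main diagonal must total 390; the given cells sum to 307, so (5,5) = 83.
Row 5 needs 390; the known cells sum to 367, so (5,3) = 23.
The remaining cell in column 3 is (4,3) = 390 − 327 = 63.
The remaining cell in column 5 is (4,5) = 390 − 292 = 98.

98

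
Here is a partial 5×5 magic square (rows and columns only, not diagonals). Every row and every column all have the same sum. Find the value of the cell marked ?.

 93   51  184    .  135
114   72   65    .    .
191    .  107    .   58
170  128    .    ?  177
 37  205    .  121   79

Column 1 is complete and sums to 605; that is the magic constant.
From row 1, 605 − (93 + 51 + 184 + 135) gives (1,4) = 142.
The remaining cell in row 5 is (5,3) = 605 − 442 = 163.
Column 2 needs 605; the known cells sum to 456, so (3,2) = 149.
Using column 3: 184 + 65 + 107 + 163 + ? → (4,3) = 605 − 519 = 86.
Column 5 needs 605; the known cells sum to 449, so (2,5) = 156.
Using row 2: 114 + 72 + 65 + 156 + ? → (2,4) = 605 − 407 = 198.
Row 3 needs 605; the known cells sum to 505, so (3,4) = 100.
Row 4: 170 + 128 + 86 + 177 + ? = 605, so (4,4) = 44.

44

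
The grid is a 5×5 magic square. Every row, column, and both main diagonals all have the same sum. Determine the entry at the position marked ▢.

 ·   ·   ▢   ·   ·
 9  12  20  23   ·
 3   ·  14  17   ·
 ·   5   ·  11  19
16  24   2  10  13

Row 5 is complete and sums to 65; that is the magic constant.
The remaining cell in row 2 is (2,5) = 65 − 64 = 1.
The remaining cell in column 4 is (1,4) = 65 − 61 = 4.
The remaining cell in main diagonal is (1,1) = 65 − 50 = 15.
Anti-diagonal: 23 + 14 + 5 + 16 + ? = 65, so (1,5) = 7.
The remaining cell in column 1 is (4,1) = 65 − 43 = 22.
Column 5: 7 + 1 + 19 + 13 + ? = 65, so (3,5) = 25.
Row 3 needs 65; the known cells sum to 59, so (3,2) = 6.
Row 4 needs 65; the known cells sum to 57, so (4,3) = 8.
Using column 2: 12 + 6 + 5 + 24 + ? → (1,2) = 65 − 47 = 18.
Using column 3: 20 + 14 + 8 + 2 + ? → (1,3) = 65 − 44 = 21.

21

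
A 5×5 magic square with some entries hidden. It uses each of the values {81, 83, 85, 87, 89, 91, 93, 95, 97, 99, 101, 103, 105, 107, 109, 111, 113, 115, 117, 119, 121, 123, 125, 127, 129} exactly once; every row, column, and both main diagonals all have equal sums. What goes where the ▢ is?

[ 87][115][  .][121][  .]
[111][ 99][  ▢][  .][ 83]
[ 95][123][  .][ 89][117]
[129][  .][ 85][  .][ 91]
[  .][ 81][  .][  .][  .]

127

The 25 entries sum to 2625, so each line sums to 2625/5 = 525.
The remaining cell in row 3 is (3,3) = 525 − 424 = 101.
From column 1, 525 − (87 + 111 + 95 + 129) gives (5,1) = 103.
Column 2 needs 525; the known cells sum to 418, so (4,2) = 107.
The remaining cell in row 4 is (4,4) = 525 − 412 = 113.
Using main diagonal: 87 + 99 + 101 + 113 + ? → (5,5) = 525 − 400 = 125.
Column 5: 83 + 117 + 91 + 125 + ? = 525, so (1,5) = 109.
Using anti-diagonal: 109 + 101 + 107 + 103 + ? → (2,4) = 525 − 420 = 105.
Row 1 needs 525; the known cells sum to 432, so (1,3) = 93.
Using row 2: 111 + 99 + 105 + 83 + ? → (2,3) = 525 − 398 = 127.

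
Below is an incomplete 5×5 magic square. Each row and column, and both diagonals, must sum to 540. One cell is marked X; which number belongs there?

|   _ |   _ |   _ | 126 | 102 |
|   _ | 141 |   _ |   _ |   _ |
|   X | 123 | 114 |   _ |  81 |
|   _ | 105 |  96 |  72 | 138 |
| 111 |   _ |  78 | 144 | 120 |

132

From row 4, 540 − (105 + 96 + 72 + 138) gives (4,1) = 129.
Row 5: 111 + 78 + 144 + 120 + ? = 540, so (5,2) = 87.
Column 2 must total 540; the given cells sum to 456, so (1,2) = 84.
Column 5 needs 540; the known cells sum to 441, so (2,5) = 99.
Using main diagonal: 141 + 114 + 72 + 120 + ? → (1,1) = 540 − 447 = 93.
Anti-diagonal must total 540; the given cells sum to 432, so (2,4) = 108.
Row 1: 93 + 84 + 126 + 102 + ? = 540, so (1,3) = 135.
Column 3: 135 + 114 + 96 + 78 + ? = 540, so (2,3) = 117.
From column 4, 540 − (126 + 108 + 72 + 144) gives (3,4) = 90.
The remaining cell in row 2 is (2,1) = 540 − 465 = 75.
Row 3 needs 540; the known cells sum to 408, so (3,1) = 132.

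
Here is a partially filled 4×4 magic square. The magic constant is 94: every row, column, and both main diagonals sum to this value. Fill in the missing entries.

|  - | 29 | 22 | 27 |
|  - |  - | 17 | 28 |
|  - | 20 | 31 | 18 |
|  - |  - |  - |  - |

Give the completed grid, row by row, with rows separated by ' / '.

Row 1: 29 + 22 + 27 + ? = 94, so (1,1) = 16.
Using row 3: 20 + 31 + 18 + ? → (3,1) = 94 − 69 = 25.
From column 3, 94 − (22 + 17 + 31) gives (4,3) = 24.
The remaining cell in column 4 is (4,4) = 94 − 73 = 21.
From main diagonal, 94 − (16 + 31 + 21) gives (2,2) = 26.
From anti-diagonal, 94 − (27 + 17 + 20) gives (4,1) = 30.
From row 2, 94 − (26 + 17 + 28) gives (2,1) = 23.
From row 4, 94 − (30 + 24 + 21) gives (4,2) = 19.

16 29 22 27 / 23 26 17 28 / 25 20 31 18 / 30 19 24 21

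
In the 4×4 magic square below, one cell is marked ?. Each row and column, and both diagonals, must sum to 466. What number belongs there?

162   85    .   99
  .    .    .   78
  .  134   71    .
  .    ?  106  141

155

Row 1 must total 466; the given cells sum to 346, so (1,3) = 120.
Column 3: 120 + 71 + 106 + ? = 466, so (2,3) = 169.
Column 4 needs 466; the known cells sum to 318, so (3,4) = 148.
From main diagonal, 466 − (162 + 71 + 141) gives (2,2) = 92.
The remaining cell in anti-diagonal is (4,1) = 466 − 402 = 64.
Row 2: 92 + 169 + 78 + ? = 466, so (2,1) = 127.
Row 3 must total 466; the given cells sum to 353, so (3,1) = 113.
Row 4 needs 466; the known cells sum to 311, so (4,2) = 155.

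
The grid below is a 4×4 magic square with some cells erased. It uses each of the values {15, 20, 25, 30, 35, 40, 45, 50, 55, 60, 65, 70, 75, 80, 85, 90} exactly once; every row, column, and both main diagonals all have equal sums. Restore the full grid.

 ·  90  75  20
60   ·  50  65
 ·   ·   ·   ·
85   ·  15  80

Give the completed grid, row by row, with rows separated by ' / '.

25 90 75 20 / 60 35 50 65 / 40 55 70 45 / 85 30 15 80

The 16 entries sum to 840, so each line sums to 840/4 = 210.
From row 1, 210 − (90 + 75 + 20) gives (1,1) = 25.
From row 2, 210 − (60 + 50 + 65) gives (2,2) = 35.
The remaining cell in row 4 is (4,2) = 210 − 180 = 30.
Column 1 must total 210; the given cells sum to 170, so (3,1) = 40.
Using column 2: 90 + 35 + 30 + ? → (3,2) = 210 − 155 = 55.
Using column 3: 75 + 50 + 15 + ? → (3,3) = 210 − 140 = 70.
Column 4: 20 + 65 + 80 + ? = 210, so (3,4) = 45.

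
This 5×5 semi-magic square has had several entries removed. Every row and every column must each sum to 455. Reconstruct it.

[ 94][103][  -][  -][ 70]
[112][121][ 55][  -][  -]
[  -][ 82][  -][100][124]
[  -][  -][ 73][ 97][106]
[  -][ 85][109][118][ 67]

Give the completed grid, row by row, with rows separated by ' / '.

Row 5 must total 455; the given cells sum to 379, so (5,1) = 76.
Column 2: 103 + 121 + 82 + 85 + ? = 455, so (4,2) = 64.
Using column 5: 70 + 124 + 106 + 67 + ? → (2,5) = 455 − 367 = 88.
Row 2 must total 455; the given cells sum to 376, so (2,4) = 79.
Using row 4: 64 + 73 + 97 + 106 + ? → (4,1) = 455 − 340 = 115.
From column 1, 455 − (94 + 112 + 115 + 76) gives (3,1) = 58.
From column 4, 455 − (79 + 100 + 97 + 118) gives (1,4) = 61.
Using row 1: 94 + 103 + 61 + 70 + ? → (1,3) = 455 − 328 = 127.
Row 3: 58 + 82 + 100 + 124 + ? = 455, so (3,3) = 91.

94 103 127 61 70 / 112 121 55 79 88 / 58 82 91 100 124 / 115 64 73 97 106 / 76 85 109 118 67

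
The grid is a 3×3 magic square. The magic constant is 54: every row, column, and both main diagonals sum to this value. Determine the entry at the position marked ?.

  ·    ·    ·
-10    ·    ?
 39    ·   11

Row 3 needs 54; the known cells sum to 50, so (3,2) = 4.
Using column 1: -10 + 39 + ? → (1,1) = 54 − 29 = 25.
Using main diagonal: 25 + 11 + ? → (2,2) = 54 − 36 = 18.
Anti-diagonal must total 54; the given cells sum to 57, so (1,3) = -3.
Row 1 must total 54; the given cells sum to 22, so (1,2) = 32.
Using row 2: -10 + 18 + ? → (2,3) = 54 − 8 = 46.

46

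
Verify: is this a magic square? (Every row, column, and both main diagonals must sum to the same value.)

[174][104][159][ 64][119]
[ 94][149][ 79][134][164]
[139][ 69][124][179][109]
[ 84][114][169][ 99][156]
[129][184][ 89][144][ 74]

Row 1: 174 + 104 + 159 + 64 + 119 = 620.
Row 2: 94 + 149 + 79 + 134 + 164 = 620.
Row 3: 139 + 69 + 124 + 179 + 109 = 620.
Row 4: 84 + 114 + 169 + 99 + 156 = 622.
Row 5: 129 + 184 + 89 + 144 + 74 = 620.
Column 1: 174 + 94 + 139 + 84 + 129 = 620.
Column 2: 104 + 149 + 69 + 114 + 184 = 620.
Column 3: 159 + 79 + 124 + 169 + 89 = 620.
Column 4: 64 + 134 + 179 + 99 + 144 = 620.
Column 5: 119 + 164 + 109 + 156 + 74 = 622.
Main diagonal: 174 + 149 + 124 + 99 + 74 = 620.
Anti-diagonal: 119 + 134 + 124 + 114 + 129 = 620.

No — column 4 sums to 620 but column 5 sums to 622.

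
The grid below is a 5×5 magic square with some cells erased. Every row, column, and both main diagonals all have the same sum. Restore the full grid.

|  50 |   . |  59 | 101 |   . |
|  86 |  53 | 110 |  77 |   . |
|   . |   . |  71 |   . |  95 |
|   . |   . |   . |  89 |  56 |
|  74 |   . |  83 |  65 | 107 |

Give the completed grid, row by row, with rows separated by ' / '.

Main diagonal is already complete: 50 + 53 + 71 + 89 + 107 = 370, so that is the magic constant.
From row 2, 370 − (86 + 53 + 110 + 77) gives (2,5) = 44.
Row 5: 74 + 83 + 65 + 107 + ? = 370, so (5,2) = 41.
Using column 3: 59 + 110 + 71 + 83 + ? → (4,3) = 370 − 323 = 47.
The remaining cell in column 4 is (3,4) = 370 − 332 = 38.
Column 5 must total 370; the given cells sum to 302, so (1,5) = 68.
Using anti-diagonal: 68 + 77 + 71 + 74 + ? → (4,2) = 370 − 290 = 80.
Using row 1: 50 + 59 + 101 + 68 + ? → (1,2) = 370 − 278 = 92.
Using row 4: 80 + 47 + 89 + 56 + ? → (4,1) = 370 − 272 = 98.
Column 1 needs 370; the known cells sum to 308, so (3,1) = 62.
From column 2, 370 − (92 + 53 + 80 + 41) gives (3,2) = 104.

50 92 59 101 68 / 86 53 110 77 44 / 62 104 71 38 95 / 98 80 47 89 56 / 74 41 83 65 107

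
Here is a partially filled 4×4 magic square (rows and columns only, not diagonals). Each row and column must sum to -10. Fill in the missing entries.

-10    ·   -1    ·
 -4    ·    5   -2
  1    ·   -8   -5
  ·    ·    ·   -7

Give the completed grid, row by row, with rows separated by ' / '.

From row 2, -10 − (-4 + 5 + (-2)) gives (2,2) = -9.
Row 3: 1 + (-8) + (-5) + ? = -10, so (3,2) = 2.
Column 1 must total -10; the given cells sum to -13, so (4,1) = 3.
From column 3, -10 − (-1 + 5 + (-8)) gives (4,3) = -6.
The remaining cell in column 4 is (1,4) = -10 − (-14) = 4.
Row 1 needs -10; the known cells sum to -7, so (1,2) = -3.
Using row 4: 3 + (-6) + (-7) + ? → (4,2) = -10 − (-10) = 0.

-10 -3 -1 4 / -4 -9 5 -2 / 1 2 -8 -5 / 3 0 -6 -7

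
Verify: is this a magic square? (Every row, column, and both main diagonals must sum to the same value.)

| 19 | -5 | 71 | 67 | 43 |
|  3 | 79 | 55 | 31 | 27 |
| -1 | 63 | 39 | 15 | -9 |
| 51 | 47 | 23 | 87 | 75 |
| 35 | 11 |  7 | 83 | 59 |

No — column 4 sums to 283 but row 2 sums to 195.

Row 1: 19 + (-5) + 71 + 67 + 43 = 195.
Row 2: 3 + 79 + 55 + 31 + 27 = 195.
Row 3: -1 + 63 + 39 + 15 + (-9) = 107.
Row 4: 51 + 47 + 23 + 87 + 75 = 283.
Row 5: 35 + 11 + 7 + 83 + 59 = 195.
Column 1: 19 + 3 + (-1) + 51 + 35 = 107.
Column 2: -5 + 79 + 63 + 47 + 11 = 195.
Column 3: 71 + 55 + 39 + 23 + 7 = 195.
Column 4: 67 + 31 + 15 + 87 + 83 = 283.
Column 5: 43 + 27 + (-9) + 75 + 59 = 195.
Main diagonal: 19 + 79 + 39 + 87 + 59 = 283.
Anti-diagonal: 43 + 31 + 39 + 47 + 35 = 195.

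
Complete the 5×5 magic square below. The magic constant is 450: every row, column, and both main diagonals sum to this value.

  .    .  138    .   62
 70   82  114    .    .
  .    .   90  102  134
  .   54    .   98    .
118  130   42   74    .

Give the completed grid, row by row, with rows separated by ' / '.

94 106 138 50 62 / 70 82 114 126 58 / 46 78 90 102 134 / 122 54 66 98 110 / 118 130 42 74 86

Row 5 needs 450; the known cells sum to 364, so (5,5) = 86.
Column 3 needs 450; the known cells sum to 384, so (4,3) = 66.
Main diagonal: 82 + 90 + 98 + 86 + ? = 450, so (1,1) = 94.
Anti-diagonal needs 450; the known cells sum to 324, so (2,4) = 126.
Using row 2: 70 + 82 + 114 + 126 + ? → (2,5) = 450 − 392 = 58.
Column 4 must total 450; the given cells sum to 400, so (1,4) = 50.
Column 5 needs 450; the known cells sum to 340, so (4,5) = 110.
Using row 1: 94 + 138 + 50 + 62 + ? → (1,2) = 450 − 344 = 106.
Using row 4: 54 + 66 + 98 + 110 + ? → (4,1) = 450 − 328 = 122.
From column 1, 450 − (94 + 70 + 122 + 118) gives (3,1) = 46.
Column 2 must total 450; the given cells sum to 372, so (3,2) = 78.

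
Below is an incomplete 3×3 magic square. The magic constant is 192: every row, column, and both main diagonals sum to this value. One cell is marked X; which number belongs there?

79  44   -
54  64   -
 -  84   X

49

From row 1, 192 − (79 + 44) gives (1,3) = 69.
Using row 2: 54 + 64 + ? → (2,3) = 192 − 118 = 74.
Using column 1: 79 + 54 + ? → (3,1) = 192 − 133 = 59.
Column 3 needs 192; the known cells sum to 143, so (3,3) = 49.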